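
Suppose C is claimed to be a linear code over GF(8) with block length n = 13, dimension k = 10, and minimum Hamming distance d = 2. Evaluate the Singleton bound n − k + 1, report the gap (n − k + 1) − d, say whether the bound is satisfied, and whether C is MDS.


Singleton RHS = n − k + 1 = 4, slack = 2, bound satisfied, not MDS.

Singleton bound: d ≤ n − k + 1.
Here n = 13, k = 10, so n − k + 1 = 4.
Given d = 2, check d ≤ 4: YES.
Slack = (n − k + 1) − d = 2.
The code is NOT MDS (slack = 2 > 0).
Description: the claimed parameters are [13, 10, 2]_8; such a code would be non-MDS.


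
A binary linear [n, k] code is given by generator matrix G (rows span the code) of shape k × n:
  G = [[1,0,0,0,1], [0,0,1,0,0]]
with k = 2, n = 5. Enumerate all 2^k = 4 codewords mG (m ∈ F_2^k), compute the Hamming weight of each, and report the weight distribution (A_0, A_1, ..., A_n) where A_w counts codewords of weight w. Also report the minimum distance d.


Weight distribution: A_0 = 1, A_1 = 1, A_2 = 1, A_3 = 1. Minimum distance d = 1.

Enumerate all 2^2 = 4 messages m ∈ F_2^2.
For each, compute codeword c = mG in F_2^5, then tally its weight.
  m = 00 → c = 00000, weight = 0.
  m = 10 → c = 10001, weight = 2.
  m = 01 → c = 00100, weight = 1.
  m = 11 → c = 10101, weight = 3.
Tally weights:
  weight 0: 1 codewords.
  weight 1: 1 codewords.
  weight 2: 1 codewords.
  weight 3: 1 codewords.
Minimum distance d = smallest w > 0 with A_w > 0 = 1.
Sanity: Σ A_w = 4 = 2^2 = 4 ✓.


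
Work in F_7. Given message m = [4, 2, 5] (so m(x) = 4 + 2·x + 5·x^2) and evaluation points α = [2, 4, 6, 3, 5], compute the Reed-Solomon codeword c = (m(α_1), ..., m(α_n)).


c = [0, 1, 0, 6, 6]

Message polynomial: m(x) = 4 + 2·x + 5·x^2 (mod 7).
For each evaluation point α_i, compute m(α_i) mod 7:
  α_1 = 2: Horner steps 5 → 5 → 0, so m(2) = 0.
  α_2 = 4: Horner steps 5 → 1 → 1, so m(4) = 1.
  α_3 = 6: Horner steps 5 → 4 → 0, so m(6) = 0.
  α_4 = 3: Horner steps 5 → 3 → 6, so m(3) = 6.
  α_5 = 5: Horner steps 5 → 6 → 6, so m(5) = 6.
Codeword c = [0, 1, 0, 6, 6] ∈ F_7^5.


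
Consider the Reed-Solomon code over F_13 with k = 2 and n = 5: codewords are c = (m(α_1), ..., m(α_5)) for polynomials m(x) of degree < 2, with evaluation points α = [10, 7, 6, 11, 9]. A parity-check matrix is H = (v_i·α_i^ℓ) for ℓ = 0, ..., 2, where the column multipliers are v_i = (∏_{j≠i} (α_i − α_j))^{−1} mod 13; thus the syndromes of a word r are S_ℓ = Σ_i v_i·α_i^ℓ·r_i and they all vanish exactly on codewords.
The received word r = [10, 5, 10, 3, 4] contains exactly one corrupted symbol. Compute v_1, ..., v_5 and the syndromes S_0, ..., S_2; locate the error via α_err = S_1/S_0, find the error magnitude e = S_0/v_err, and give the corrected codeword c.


S = (3, 5, 4), error at position 3, error magnitude e = 11, c = [10, 5, 12, 3, 4].

Step 1: column multipliers v_i = (∏_{j≠i}(α_i − α_j))^{−1} mod 13.
  i = 1 (α = 10): (10−7)(10−6)(10−11)(10−9) = 3·4·(−1)·1 = −12 ≡ 1, so v_1 = 1^{−1} = 1 (mod 13).
  i = 2 (α = 7): (7−10)(7−6)(7−11)(7−9) = (−3)·1·(−4)·(−2) = −24 ≡ 2, so v_2 = 2^{−1} = 7 (mod 13).
  i = 3 (α = 6): (6−10)(6−7)(6−11)(6−9) = (−4)·(−1)·(−5)·(−3) = 60 ≡ 8, so v_3 = 8^{−1} = 5 (mod 13).
  i = 4 (α = 11): (11−10)(11−7)(11−6)(11−9) = 1·4·5·2 = 40 ≡ 1, so v_4 = 1^{−1} = 1 (mod 13).
  i = 5 (α = 9): (9−10)(9−7)(9−6)(9−11) = (−1)·2·3·(−2) = 12 ≡ 12, so v_5 = 12^{−1} = 12 (mod 13).
  v = [1, 7, 5, 1, 12].
Step 2: syndromes of r = [10, 5, 10, 3, 4] (all sums mod 13).
  S_0 = Σ v_i r_i = 1·10 + 7·5 + 5·10 + 1·3 + 12·4 = 146 ≡ 3.
  S_1 = Σ v_i α_i r_i = 1·10·10 + 7·7·5 + 5·6·10 + 1·11·3 + 12·9·4 = 1110 ≡ 5.
  α_i^2 mod 13 = [9, 10, 10, 4, 3].
  S_2 = Σ v_i α_i^2 r_i = 1·9·10 + 7·10·5 + 5·10·10 + 1·4·3 + 12·3·4 = 1096 ≡ 4.
  S = (3, 5, 4) ≠ 0, so r is not a codeword (an error is present).
Step 3: locate the error. For a single error e at position i, S_ℓ = v_i·e·α_i^ℓ, so α_err = S_1/S_0.
  S_0^{−1} = 3^{−1} = 9 (mod 13), so α_err = 5·9 = 45 ≡ 6 = α_3. Error position i = 3.
  Consistency check: S_2/S_1 = 4·8 = 32 ≡ 6 = α_err ✓ (single-error assumption holds).
Step 4: error magnitude e = S_0/v_3 = S_0·∏_{j≠3}(α_3 − α_j) = 3·8 = 24 ≡ 11 (mod 13).
Step 5: correct position 3: c_3 = r_3 − e = 10 − 11 ≡ 12 (mod 13). Hence c = [10, 5, 12, 3, 4].
  Check: interpolating c through the α_i gives m(x) = 2 + 6·x (degree < 2) with m(α_i) = c_i for every i, so c is indeed a codeword.


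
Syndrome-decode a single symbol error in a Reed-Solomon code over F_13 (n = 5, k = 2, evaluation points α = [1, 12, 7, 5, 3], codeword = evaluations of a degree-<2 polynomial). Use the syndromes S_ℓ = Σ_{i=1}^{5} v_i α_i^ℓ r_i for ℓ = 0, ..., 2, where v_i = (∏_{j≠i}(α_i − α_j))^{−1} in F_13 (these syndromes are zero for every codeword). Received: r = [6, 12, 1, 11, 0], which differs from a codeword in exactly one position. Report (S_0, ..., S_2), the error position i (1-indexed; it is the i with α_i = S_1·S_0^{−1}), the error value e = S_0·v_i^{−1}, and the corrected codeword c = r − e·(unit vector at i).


S = (7, 9, 6), error at position 4, error magnitude e = 4, c = [6, 12, 1, 7, 0].

Step 1: column multipliers v_i = (∏_{j≠i}(α_i − α_j))^{−1} mod 13.
  i = 1 (α = 1): (1−12)(1−7)(1−5)(1−3) = (−11)·(−6)·(−4)·(−2) = 528 ≡ 8, so v_1 = 8^{−1} = 5 (mod 13).
  i = 2 (α = 12): (12−1)(12−7)(12−5)(12−3) = 11·5·7·9 = 3465 ≡ 7, so v_2 = 7^{−1} = 2 (mod 13).
  i = 3 (α = 7): (7−1)(7−12)(7−5)(7−3) = 6·(−5)·2·4 = −240 ≡ 7, so v_3 = 7^{−1} = 2 (mod 13).
  i = 4 (α = 5): (5−1)(5−12)(5−7)(5−3) = 4·(−7)·(−2)·2 = 112 ≡ 8, so v_4 = 8^{−1} = 5 (mod 13).
  i = 5 (α = 3): (3−1)(3−12)(3−7)(3−5) = 2·(−9)·(−4)·(−2) = −144 ≡ 12, so v_5 = 12^{−1} = 12 (mod 13).
  v = [5, 2, 2, 5, 12].
Step 2: syndromes of r = [6, 12, 1, 11, 0] (all sums mod 13).
  S_0 = Σ v_i r_i = 5·6 + 2·12 + 2·1 + 5·11 + 12·0 = 111 ≡ 7.
  S_1 = Σ v_i α_i r_i = 5·1·6 + 2·12·12 + 2·7·1 + 5·5·11 + 12·3·0 = 607 ≡ 9.
  α_i^2 mod 13 = [1, 1, 10, 12, 9].
  S_2 = Σ v_i α_i^2 r_i = 5·1·6 + 2·1·12 + 2·10·1 + 5·12·11 + 12·9·0 = 734 ≡ 6.
  S = (7, 9, 6) ≠ 0, so r is not a codeword (an error is present).
Step 3: locate the error. For a single error e at position i, S_ℓ = v_i·e·α_i^ℓ, so α_err = S_1/S_0.
  S_0^{−1} = 7^{−1} = 2 (mod 13), so α_err = 9·2 = 18 ≡ 5 = α_4. Error position i = 4.
  Consistency check: S_2/S_1 = 6·3 = 18 ≡ 5 = α_err ✓ (single-error assumption holds).
Step 4: error magnitude e = S_0/v_4 = S_0·∏_{j≠4}(α_4 − α_j) = 7·8 = 56 ≡ 4 (mod 13).
Step 5: correct position 4: c_4 = r_4 − e = 11 − 4 ≡ 7 (mod 13). Hence c = [6, 12, 1, 7, 0].
  Check: interpolating c through the α_i gives m(x) = 9 + 10·x (degree < 2) with m(α_i) = c_i for every i, so c is indeed a codeword.


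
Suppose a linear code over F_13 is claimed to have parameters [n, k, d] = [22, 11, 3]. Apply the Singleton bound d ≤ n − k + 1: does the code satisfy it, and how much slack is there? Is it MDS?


Singleton RHS = n − k + 1 = 12, slack = 9, bound satisfied, not MDS.

Singleton bound: d ≤ n − k + 1.
Here n = 22, k = 11, so n − k + 1 = 12.
Given d = 3, check d ≤ 12: YES.
Slack = (n − k + 1) − d = 9.
The code is NOT MDS (slack = 9 > 0).
Description: the claimed parameters are [22, 11, 3]_13; such a code would be non-MDS.


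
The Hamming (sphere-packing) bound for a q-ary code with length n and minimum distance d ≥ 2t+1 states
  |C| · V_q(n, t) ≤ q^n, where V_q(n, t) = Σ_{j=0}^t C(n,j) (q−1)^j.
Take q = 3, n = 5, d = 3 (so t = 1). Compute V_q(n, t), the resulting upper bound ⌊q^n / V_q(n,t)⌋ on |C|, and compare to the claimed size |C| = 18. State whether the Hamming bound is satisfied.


V_q(n, t) = 11, q^n = 243, Hamming bound = 22, |C| = 18 ≤ bound (satisfied).

Step 1: Compute V_q(n, t) = Σ_{j=0}^1 C(n, j) (q−1)^j.
  j = 0: C(5,0)·(2)^0 = 1·1 = 1.
  j = 1: C(5,1)·(2)^1 = 5·2 = 10.
  V_q(n, t) = 1 + 10 = 11.
Step 2: q^n = 3^5 = 243.
Step 3: Hamming bound ⌊q^n / V_q(n,t)⌋ = ⌊243/11⌋ = 22.
Step 4: Compare |C| = 18 to 22: satisfied.
The claimed |C| lies below the Hamming bound.


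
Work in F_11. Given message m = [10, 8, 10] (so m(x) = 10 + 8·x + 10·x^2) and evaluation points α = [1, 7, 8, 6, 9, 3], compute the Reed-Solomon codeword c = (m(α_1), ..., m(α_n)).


c = [6, 6, 10, 0, 1, 3]

Message polynomial: m(x) = 10 + 8·x + 10·x^2 (mod 11).
For each evaluation point α_i, compute m(α_i) mod 11:
  α_1 = 1: Horner steps 10 → 7 → 6, so m(1) = 6.
  α_2 = 7: Horner steps 10 → 1 → 6, so m(7) = 6.
  α_3 = 8: Horner steps 10 → 0 → 10, so m(8) = 10.
  α_4 = 6: Horner steps 10 → 2 → 0, so m(6) = 0.
  α_5 = 9: Horner steps 10 → 10 → 1, so m(9) = 1.
  α_6 = 3: Horner steps 10 → 5 → 3, so m(3) = 3.
Codeword c = [6, 6, 10, 0, 1, 3] ∈ F_11^6.


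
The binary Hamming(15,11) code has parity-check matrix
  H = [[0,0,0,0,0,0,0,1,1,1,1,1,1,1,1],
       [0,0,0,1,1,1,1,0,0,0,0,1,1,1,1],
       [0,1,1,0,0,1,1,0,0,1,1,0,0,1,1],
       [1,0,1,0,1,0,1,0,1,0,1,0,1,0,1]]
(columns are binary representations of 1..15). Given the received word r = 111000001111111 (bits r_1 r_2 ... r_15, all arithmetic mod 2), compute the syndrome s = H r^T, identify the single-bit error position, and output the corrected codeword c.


s = (1, 0, 0, 0)^T, error position = 8, corrected codeword c = 111000011111111

Compute s = H r^T mod 2 one row at a time:
  s_1 = 0 + 1 + 1 + 1 + 1 + 1 + 1 + 1 = 7 ≡ 1 (mod 2).
  s_2 = 0 + 0 + 0 + 0 + 1 + 1 + 1 + 1 = 4 ≡ 0 (mod 2).
  s_3 = 1 + 1 + 0 + 0 + 1 + 1 + 1 + 1 = 6 ≡ 0 (mod 2).
  s_4 = 1 + 1 + 0 + 0 + 1 + 1 + 1 + 1 = 6 ≡ 0 (mod 2).
s = (1, 0, 0, 0)^T — this equals column 8 of H (binary 1000), so error is at position 8.
Correct: flip bit 8 of r = 111000001111111 to get c = 111000011111111.


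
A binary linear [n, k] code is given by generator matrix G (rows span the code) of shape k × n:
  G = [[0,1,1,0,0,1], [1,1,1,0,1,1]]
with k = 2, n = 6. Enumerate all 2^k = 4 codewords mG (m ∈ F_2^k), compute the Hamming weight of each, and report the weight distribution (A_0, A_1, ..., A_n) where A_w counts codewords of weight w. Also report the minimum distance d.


Weight distribution: A_0 = 1, A_2 = 1, A_3 = 1, A_5 = 1. Minimum distance d = 2.

Enumerate all 2^2 = 4 messages m ∈ F_2^2.
For each, compute codeword c = mG in F_2^6, then tally its weight.
  m = 00 → c = 000000, weight = 0.
  m = 10 → c = 011001, weight = 3.
  m = 01 → c = 111011, weight = 5.
  m = 11 → c = 100010, weight = 2.
Tally weights:
  weight 0: 1 codewords.
  weight 2: 1 codewords.
  weight 3: 1 codewords.
  weight 5: 1 codewords.
Minimum distance d = smallest w > 0 with A_w > 0 = 2.
Sanity: Σ A_w = 4 = 2^2 = 4 ✓.


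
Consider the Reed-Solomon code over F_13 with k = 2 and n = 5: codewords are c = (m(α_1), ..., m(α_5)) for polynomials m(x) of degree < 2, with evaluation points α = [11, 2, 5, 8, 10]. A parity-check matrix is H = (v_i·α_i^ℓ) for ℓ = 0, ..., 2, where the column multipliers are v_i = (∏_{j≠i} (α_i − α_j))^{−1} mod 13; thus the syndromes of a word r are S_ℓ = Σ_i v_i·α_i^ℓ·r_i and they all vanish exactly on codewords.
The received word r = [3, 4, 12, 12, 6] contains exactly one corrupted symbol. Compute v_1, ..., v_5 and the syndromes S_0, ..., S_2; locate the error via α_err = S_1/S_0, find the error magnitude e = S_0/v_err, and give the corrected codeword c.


S = (10, 11, 3), error at position 3, error magnitude e = 4, c = [3, 4, 8, 12, 6].

Step 1: column multipliers v_i = (∏_{j≠i}(α_i − α_j))^{−1} mod 13.
  i = 1 (α = 11): (11−2)(11−5)(11−8)(11−10) = 9·6·3·1 = 162 ≡ 6, so v_1 = 6^{−1} = 11 (mod 13).
  i = 2 (α = 2): (2−11)(2−5)(2−8)(2−10) = (−9)·(−3)·(−6)·(−8) = 1296 ≡ 9, so v_2 = 9^{−1} = 3 (mod 13).
  i = 3 (α = 5): (5−11)(5−2)(5−8)(5−10) = (−6)·3·(−3)·(−5) = −270 ≡ 3, so v_3 = 3^{−1} = 9 (mod 13).
  i = 4 (α = 8): (8−11)(8−2)(8−5)(8−10) = (−3)·6·3·(−2) = 108 ≡ 4, so v_4 = 4^{−1} = 10 (mod 13).
  i = 5 (α = 10): (10−11)(10−2)(10−5)(10−8) = (−1)·8·5·2 = −80 ≡ 11, so v_5 = 11^{−1} = 6 (mod 13).
  v = [11, 3, 9, 10, 6].
Step 2: syndromes of r = [3, 4, 12, 12, 6] (all sums mod 13).
  S_0 = Σ v_i r_i = 11·3 + 3·4 + 9·12 + 10·12 + 6·6 = 309 ≡ 10.
  S_1 = Σ v_i α_i r_i = 11·11·3 + 3·2·4 + 9·5·12 + 10·8·12 + 6·10·6 = 2247 ≡ 11.
  α_i^2 mod 13 = [4, 4, 12, 12, 9].
  S_2 = Σ v_i α_i^2 r_i = 11·4·3 + 3·4·4 + 9·12·12 + 10·12·12 + 6·9·6 = 3240 ≡ 3.
  S = (10, 11, 3) ≠ 0, so r is not a codeword (an error is present).
Step 3: locate the error. For a single error e at position i, S_ℓ = v_i·e·α_i^ℓ, so α_err = S_1/S_0.
  S_0^{−1} = 10^{−1} = 4 (mod 13), so α_err = 11·4 = 44 ≡ 5 = α_3. Error position i = 3.
  Consistency check: S_2/S_1 = 3·6 = 18 ≡ 5 = α_err ✓ (single-error assumption holds).
Step 4: error magnitude e = S_0/v_3 = S_0·∏_{j≠3}(α_3 − α_j) = 10·3 = 30 ≡ 4 (mod 13).
Step 5: correct position 3: c_3 = r_3 − e = 12 − 4 ≡ 8 (mod 13). Hence c = [3, 4, 8, 12, 6].
  Check: interpolating c through the α_i gives m(x) = 10 + 10·x (degree < 2) with m(α_i) = c_i for every i, so c is indeed a codeword.


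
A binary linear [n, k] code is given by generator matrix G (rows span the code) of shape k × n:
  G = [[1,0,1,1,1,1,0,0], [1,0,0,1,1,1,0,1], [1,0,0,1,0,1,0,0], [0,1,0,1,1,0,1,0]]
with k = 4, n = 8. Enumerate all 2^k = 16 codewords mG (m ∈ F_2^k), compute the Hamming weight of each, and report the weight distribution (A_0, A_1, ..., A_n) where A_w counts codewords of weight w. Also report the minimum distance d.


Weight distribution: A_0 = 1, A_2 = 3, A_3 = 1, A_4 = 3, A_5 = 6, A_6 = 1, A_7 = 1. Minimum distance d = 2.

Enumerate all 2^4 = 16 messages m ∈ F_2^4.
For each, compute codeword c = mG in F_2^8, then tally its weight.
  m = 0000 → c = 00000000, weight = 0.
  m = 1000 → c = 10111100, weight = 5.
  m = 0100 → c = 10011101, weight = 5.
  m = 1100 → c = 00100001, weight = 2.
  m = 0010 → c = 10010100, weight = 3.
  m = 1010 → c = 00101000, weight = 2.
  m = 0110 → c = 00001001, weight = 2.
  m = 1110 → c = 10110101, weight = 5.
  m = 0001 → c = 01011010, weight = 4.
  m = 1001 → c = 11100110, weight = 5.
  m = 0101 → c = 11000111, weight = 5.
  m = 1101 → c = 01111011, weight = 6.
  m = 0011 → c = 11001110, weight = 5.
  m = 1011 → c = 01110010, weight = 4.
  m = 0111 → c = 01010011, weight = 4.
  m = 1111 → c = 11101111, weight = 7.
Tally weights:
  weight 0: 1 codewords.
  weight 2: 3 codewords.
  weight 3: 1 codewords.
  weight 4: 3 codewords.
  weight 5: 6 codewords.
  weight 6: 1 codewords.
  weight 7: 1 codewords.
Minimum distance d = smallest w > 0 with A_w > 0 = 2.
Sanity: Σ A_w = 16 = 2^4 = 16 ✓.


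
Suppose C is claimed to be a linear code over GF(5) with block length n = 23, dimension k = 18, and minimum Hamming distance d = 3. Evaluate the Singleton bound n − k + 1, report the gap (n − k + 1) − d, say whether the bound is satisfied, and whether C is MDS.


Singleton RHS = n − k + 1 = 6, slack = 3, bound satisfied, not MDS.

Singleton bound: d ≤ n − k + 1.
Here n = 23, k = 18, so n − k + 1 = 6.
Given d = 3, check d ≤ 6: YES.
Slack = (n − k + 1) − d = 3.
The code is NOT MDS (slack = 3 > 0).
Description: the claimed parameters are [23, 18, 3]_5; such a code would be non-MDS.


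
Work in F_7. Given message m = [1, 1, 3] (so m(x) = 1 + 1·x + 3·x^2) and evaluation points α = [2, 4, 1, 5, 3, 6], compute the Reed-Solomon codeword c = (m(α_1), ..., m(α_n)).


c = [1, 4, 5, 4, 3, 3]

Message polynomial: m(x) = 1 + 1·x + 3·x^2 (mod 7).
For each evaluation point α_i, compute m(α_i) mod 7:
  α_1 = 2: Horner steps 3 → 0 → 1, so m(2) = 1.
  α_2 = 4: Horner steps 3 → 6 → 4, so m(4) = 4.
  α_3 = 1: Horner steps 3 → 4 → 5, so m(1) = 5.
  α_4 = 5: Horner steps 3 → 2 → 4, so m(5) = 4.
  α_5 = 3: Horner steps 3 → 3 → 3, so m(3) = 3.
  α_6 = 6: Horner steps 3 → 5 → 3, so m(6) = 3.
Codeword c = [1, 4, 5, 4, 3, 3] ∈ F_7^6.


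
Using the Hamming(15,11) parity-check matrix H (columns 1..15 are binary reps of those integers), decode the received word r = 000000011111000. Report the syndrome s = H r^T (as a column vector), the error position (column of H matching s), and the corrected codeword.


s = (1, 1, 0, 0)^T, error position = 12, corrected codeword c = 000000011110000

Compute s = H r^T mod 2 one row at a time:
  s_1 = 1 + 1 + 1 + 1 + 1 + 0 + 0 + 0 = 5 ≡ 1 (mod 2).
  s_2 = 0 + 0 + 0 + 0 + 1 + 0 + 0 + 0 = 1 ≡ 1 (mod 2).
  s_3 = 0 + 0 + 0 + 0 + 1 + 1 + 0 + 0 = 2 ≡ 0 (mod 2).
  s_4 = 0 + 0 + 0 + 0 + 1 + 1 + 0 + 0 = 2 ≡ 0 (mod 2).
s = (1, 1, 0, 0)^T — this equals column 12 of H (binary 1100), so error is at position 12.
Correct: flip bit 12 of r = 000000011111000 to get c = 000000011110000.


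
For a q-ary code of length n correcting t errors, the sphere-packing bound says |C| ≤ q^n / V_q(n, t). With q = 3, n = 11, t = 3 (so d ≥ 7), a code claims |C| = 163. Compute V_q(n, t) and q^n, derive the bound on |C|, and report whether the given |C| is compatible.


V_q(n, t) = 1563, q^n = 177147, Hamming bound = 113, |C| = 163 > bound (violated).

Step 1: Compute V_q(n, t) = Σ_{j=0}^3 C(n, j) (q−1)^j.
  j = 0: C(11,0)·(2)^0 = 1·1 = 1.
  j = 1: C(11,1)·(2)^1 = 11·2 = 22.
  j = 2: C(11,2)·(2)^2 = 55·4 = 220.
  j = 3: C(11,3)·(2)^3 = 165·8 = 1320.
  V_q(n, t) = 1 + 22 + 220 + 1320 = 1563.
Step 2: q^n = 3^11 = 177147.
Step 3: Hamming bound ⌊q^n / V_q(n,t)⌋ = ⌊177147/1563⌋ = 113.
Step 4: Compare |C| = 163 to 113: violated.
The claimed |C| lies above the Hamming bound, so no 3-ary code of length 11 with d ≥ 7 can have 163 codewords.


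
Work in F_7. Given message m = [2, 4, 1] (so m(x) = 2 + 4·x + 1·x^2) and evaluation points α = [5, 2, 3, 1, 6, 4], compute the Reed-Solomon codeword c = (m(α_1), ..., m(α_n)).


c = [5, 0, 2, 0, 6, 6]

Message polynomial: m(x) = 2 + 4·x + 1·x^2 (mod 7).
For each evaluation point α_i, compute m(α_i) mod 7:
  α_1 = 5: Horner steps 1 → 2 → 5, so m(5) = 5.
  α_2 = 2: Horner steps 1 → 6 → 0, so m(2) = 0.
  α_3 = 3: Horner steps 1 → 0 → 2, so m(3) = 2.
  α_4 = 1: Horner steps 1 → 5 → 0, so m(1) = 0.
  α_5 = 6: Horner steps 1 → 3 → 6, so m(6) = 6.
  α_6 = 4: Horner steps 1 → 1 → 6, so m(4) = 6.
Codeword c = [5, 0, 2, 0, 6, 6] ∈ F_7^6.


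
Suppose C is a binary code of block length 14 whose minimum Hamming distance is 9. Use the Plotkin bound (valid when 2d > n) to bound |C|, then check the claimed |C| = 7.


Plotkin bound M ≤ 4; given |C| = 7 > bound (violated).

Check applicability: 2d = 18, n = 14.
2d − n = 4 > 0, so Plotkin applies.
Compute d/(2d−n) = 9/4 ≈ 2.2500.
⌊d/(2d−n)⌋ = 2.
Plotkin bound: M ≤ 2·2 = 4.
Given |C| = 7, check: VIOLATED.
This |C| is above the Plotkin bound, so no binary code with n = 14, d = 9 and 7 codewords exists.


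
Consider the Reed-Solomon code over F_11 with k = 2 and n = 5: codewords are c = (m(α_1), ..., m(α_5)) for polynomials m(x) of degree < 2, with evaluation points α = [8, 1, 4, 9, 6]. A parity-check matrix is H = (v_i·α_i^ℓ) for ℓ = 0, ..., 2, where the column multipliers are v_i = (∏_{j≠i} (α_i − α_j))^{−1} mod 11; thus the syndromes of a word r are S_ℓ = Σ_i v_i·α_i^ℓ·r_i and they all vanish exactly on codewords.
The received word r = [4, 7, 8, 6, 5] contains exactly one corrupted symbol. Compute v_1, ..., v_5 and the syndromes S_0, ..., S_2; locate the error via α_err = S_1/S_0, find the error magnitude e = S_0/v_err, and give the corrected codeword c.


S = (9, 6, 4), error at position 1, error magnitude e = 2, c = [2, 7, 8, 6, 5].

Step 1: column multipliers v_i = (∏_{j≠i}(α_i − α_j))^{−1} mod 11.
  i = 1 (α = 8): (8−1)(8−4)(8−9)(8−6) = 7·4·(−1)·2 = −56 ≡ 10, so v_1 = 10^{−1} = 10 (mod 11).
  i = 2 (α = 1): (1−8)(1−4)(1−9)(1−6) = (−7)·(−3)·(−8)·(−5) = 840 ≡ 4, so v_2 = 4^{−1} = 3 (mod 11).
  i = 3 (α = 4): (4−8)(4−1)(4−9)(4−6) = (−4)·3·(−5)·(−2) = −120 ≡ 1, so v_3 = 1^{−1} = 1 (mod 11).
  i = 4 (α = 9): (9−8)(9−1)(9−4)(9−6) = 1·8·5·3 = 120 ≡ 10, so v_4 = 10^{−1} = 10 (mod 11).
  i = 5 (α = 6): (6−8)(6−1)(6−4)(6−9) = (−2)·5·2·(−3) = 60 ≡ 5, so v_5 = 5^{−1} = 9 (mod 11).
  v = [10, 3, 1, 10, 9].
Step 2: syndromes of r = [4, 7, 8, 6, 5] (all sums mod 11).
  S_0 = Σ v_i r_i = 10·4 + 3·7 + 1·8 + 10·6 + 9·5 = 174 ≡ 9.
  S_1 = Σ v_i α_i r_i = 10·8·4 + 3·1·7 + 1·4·8 + 10·9·6 + 9·6·5 = 1183 ≡ 6.
  α_i^2 mod 11 = [9, 1, 5, 4, 3].
  S_2 = Σ v_i α_i^2 r_i = 10·9·4 + 3·1·7 + 1·5·8 + 10·4·6 + 9·3·5 = 796 ≡ 4.
  S = (9, 6, 4) ≠ 0, so r is not a codeword (an error is present).
Step 3: locate the error. For a single error e at position i, S_ℓ = v_i·e·α_i^ℓ, so α_err = S_1/S_0.
  S_0^{−1} = 9^{−1} = 5 (mod 11), so α_err = 6·5 = 30 ≡ 8 = α_1. Error position i = 1.
  Consistency check: S_2/S_1 = 4·2 = 8 ≡ 8 = α_err ✓ (single-error assumption holds).
Step 4: error magnitude e = S_0/v_1 = S_0·∏_{j≠1}(α_1 − α_j) = 9·10 = 90 ≡ 2 (mod 11).
Step 5: correct position 1: c_1 = r_1 − e = 4 − 2 ≡ 2 (mod 11). Hence c = [2, 7, 8, 6, 5].
  Check: interpolating c through the α_i gives m(x) = 3 + 4·x (degree < 2) with m(α_i) = c_i for every i, so c is indeed a codeword.


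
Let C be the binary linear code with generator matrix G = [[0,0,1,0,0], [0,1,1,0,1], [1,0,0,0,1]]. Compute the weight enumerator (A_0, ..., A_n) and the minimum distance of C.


Weight distribution: A_0 = 1, A_1 = 1, A_2 = 3, A_3 = 3. Minimum distance d = 1.

Enumerate all 2^3 = 8 messages m ∈ F_2^3.
For each, compute codeword c = mG in F_2^5, then tally its weight.
  m = 000 → c = 00000, weight = 0.
  m = 100 → c = 00100, weight = 1.
  m = 010 → c = 01101, weight = 3.
  m = 110 → c = 01001, weight = 2.
  m = 001 → c = 10001, weight = 2.
  m = 101 → c = 10101, weight = 3.
  m = 011 → c = 11100, weight = 3.
  m = 111 → c = 11000, weight = 2.
Tally weights:
  weight 0: 1 codewords.
  weight 1: 1 codewords.
  weight 2: 3 codewords.
  weight 3: 3 codewords.
Minimum distance d = smallest w > 0 with A_w > 0 = 1.
Sanity: Σ A_w = 8 = 2^3 = 8 ✓.


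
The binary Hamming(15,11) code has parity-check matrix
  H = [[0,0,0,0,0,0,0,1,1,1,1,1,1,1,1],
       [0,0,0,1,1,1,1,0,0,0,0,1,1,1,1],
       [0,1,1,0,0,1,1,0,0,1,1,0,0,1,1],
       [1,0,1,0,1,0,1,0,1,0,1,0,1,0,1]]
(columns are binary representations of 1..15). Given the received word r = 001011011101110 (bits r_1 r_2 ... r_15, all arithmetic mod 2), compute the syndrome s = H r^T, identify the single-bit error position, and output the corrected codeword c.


s = (0, 1, 0, 0)^T, error position = 4, corrected codeword c = 001111011101110

Compute s = H r^T mod 2 one row at a time:
  s_1 = 1 + 1 + 1 + 0 + 1 + 1 + 1 + 0 = 6 ≡ 0 (mod 2).
  s_2 = 0 + 1 + 1 + 0 + 1 + 1 + 1 + 0 = 5 ≡ 1 (mod 2).
  s_3 = 0 + 1 + 1 + 0 + 1 + 0 + 1 + 0 = 4 ≡ 0 (mod 2).
  s_4 = 0 + 1 + 1 + 0 + 1 + 0 + 1 + 0 = 4 ≡ 0 (mod 2).
s = (0, 1, 0, 0)^T — this equals column 4 of H (binary 0100), so error is at position 4.
Correct: flip bit 4 of r = 001011011101110 to get c = 001111011101110.


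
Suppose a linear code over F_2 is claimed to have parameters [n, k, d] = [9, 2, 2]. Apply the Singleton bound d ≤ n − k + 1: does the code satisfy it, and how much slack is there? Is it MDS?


Singleton RHS = n − k + 1 = 8, slack = 6, bound satisfied, not MDS.

Singleton bound: d ≤ n − k + 1.
Here n = 9, k = 2, so n − k + 1 = 8.
Given d = 2, check d ≤ 8: YES.
Slack = (n − k + 1) − d = 6.
The code is NOT MDS (slack = 6 > 0).
Description: the claimed parameters are [9, 2, 2]_2; such a code would be non-MDS.


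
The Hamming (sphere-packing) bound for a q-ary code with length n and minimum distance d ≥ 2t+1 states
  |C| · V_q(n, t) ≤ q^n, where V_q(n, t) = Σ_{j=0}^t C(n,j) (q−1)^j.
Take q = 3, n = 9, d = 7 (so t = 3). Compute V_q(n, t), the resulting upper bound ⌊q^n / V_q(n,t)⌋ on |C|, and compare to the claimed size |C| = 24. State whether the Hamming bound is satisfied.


V_q(n, t) = 835, q^n = 19683, Hamming bound = 23, |C| = 24 > bound (violated).

Step 1: Compute V_q(n, t) = Σ_{j=0}^3 C(n, j) (q−1)^j.
  j = 0: C(9,0)·(2)^0 = 1·1 = 1.
  j = 1: C(9,1)·(2)^1 = 9·2 = 18.
  j = 2: C(9,2)·(2)^2 = 36·4 = 144.
  j = 3: C(9,3)·(2)^3 = 84·8 = 672.
  V_q(n, t) = 1 + 18 + 144 + 672 = 835.
Step 2: q^n = 3^9 = 19683.
Step 3: Hamming bound ⌊q^n / V_q(n,t)⌋ = ⌊19683/835⌋ = 23.
Step 4: Compare |C| = 24 to 23: violated.
The claimed |C| lies above the Hamming bound, so no 3-ary code of length 9 with d ≥ 7 can have 24 codewords.


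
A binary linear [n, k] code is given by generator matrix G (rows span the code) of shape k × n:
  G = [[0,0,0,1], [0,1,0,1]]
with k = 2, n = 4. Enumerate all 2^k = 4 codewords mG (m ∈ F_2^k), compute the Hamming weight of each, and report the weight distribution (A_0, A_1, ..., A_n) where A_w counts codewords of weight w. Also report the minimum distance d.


Weight distribution: A_0 = 1, A_1 = 2, A_2 = 1. Minimum distance d = 1.

Enumerate all 2^2 = 4 messages m ∈ F_2^2.
For each, compute codeword c = mG in F_2^4, then tally its weight.
  m = 00 → c = 0000, weight = 0.
  m = 10 → c = 0001, weight = 1.
  m = 01 → c = 0101, weight = 2.
  m = 11 → c = 0100, weight = 1.
Tally weights:
  weight 0: 1 codewords.
  weight 1: 2 codewords.
  weight 2: 1 codewords.
Minimum distance d = smallest w > 0 with A_w > 0 = 1.
Sanity: Σ A_w = 4 = 2^2 = 4 ✓.


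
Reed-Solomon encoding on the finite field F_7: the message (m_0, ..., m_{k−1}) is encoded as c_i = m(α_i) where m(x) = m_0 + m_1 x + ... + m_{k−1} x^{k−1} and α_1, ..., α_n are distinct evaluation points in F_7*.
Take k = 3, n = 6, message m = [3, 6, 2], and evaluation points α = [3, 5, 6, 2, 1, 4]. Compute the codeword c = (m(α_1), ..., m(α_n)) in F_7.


c = [4, 6, 6, 2, 4, 3]

Message polynomial: m(x) = 3 + 6·x + 2·x^2 (mod 7).
For each evaluation point α_i, compute m(α_i) mod 7:
  α_1 = 3: Horner steps 2 → 5 → 4, so m(3) = 4.
  α_2 = 5: Horner steps 2 → 2 → 6, so m(5) = 6.
  α_3 = 6: Horner steps 2 → 4 → 6, so m(6) = 6.
  α_4 = 2: Horner steps 2 → 3 → 2, so m(2) = 2.
  α_5 = 1: Horner steps 2 → 1 → 4, so m(1) = 4.
  α_6 = 4: Horner steps 2 → 0 → 3, so m(4) = 3.
Codeword c = [4, 6, 6, 2, 4, 3] ∈ F_7^6.


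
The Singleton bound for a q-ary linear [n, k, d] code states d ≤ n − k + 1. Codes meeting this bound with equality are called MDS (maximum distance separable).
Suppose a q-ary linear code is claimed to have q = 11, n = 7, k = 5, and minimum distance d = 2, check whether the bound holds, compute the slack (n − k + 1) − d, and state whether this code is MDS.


Singleton RHS = n − k + 1 = 3, slack = 1, bound satisfied, not MDS.

Singleton bound: d ≤ n − k + 1.
Here n = 7, k = 5, so n − k + 1 = 3.
Given d = 2, check d ≤ 3: YES.
Slack = (n − k + 1) − d = 1.
The code is NOT MDS (slack = 1 > 0).
Description: the claimed parameters are [7, 5, 2]_11; such a code would be non-MDS.


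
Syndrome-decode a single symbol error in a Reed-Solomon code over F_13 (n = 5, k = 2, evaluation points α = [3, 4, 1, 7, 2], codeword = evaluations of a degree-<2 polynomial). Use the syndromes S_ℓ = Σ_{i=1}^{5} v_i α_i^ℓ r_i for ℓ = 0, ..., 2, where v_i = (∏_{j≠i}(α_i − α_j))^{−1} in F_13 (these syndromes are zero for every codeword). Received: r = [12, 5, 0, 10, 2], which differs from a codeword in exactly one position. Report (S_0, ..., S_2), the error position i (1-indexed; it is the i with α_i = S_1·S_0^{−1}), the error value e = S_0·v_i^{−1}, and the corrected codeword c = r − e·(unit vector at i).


S = (3, 6, 12), error at position 5, error magnitude e = 9, c = [12, 5, 0, 10, 6].

Step 1: column multipliers v_i = (∏_{j≠i}(α_i − α_j))^{−1} mod 13.
  i = 1 (α = 3): (3−4)(3−1)(3−7)(3−2) = (−1)·2·(−4)·1 = 8 ≡ 8, so v_1 = 8^{−1} = 5 (mod 13).
  i = 2 (α = 4): (4−3)(4−1)(4−7)(4−2) = 1·3·(−3)·2 = −18 ≡ 8, so v_2 = 8^{−1} = 5 (mod 13).
  i = 3 (α = 1): (1−3)(1−4)(1−7)(1−2) = (−2)·(−3)·(−6)·(−1) = 36 ≡ 10, so v_3 = 10^{−1} = 4 (mod 13).
  i = 4 (α = 7): (7−3)(7−4)(7−1)(7−2) = 4·3·6·5 = 360 ≡ 9, so v_4 = 9^{−1} = 3 (mod 13).
  i = 5 (α = 2): (2−3)(2−4)(2−1)(2−7) = (−1)·(−2)·1·(−5) = −10 ≡ 3, so v_5 = 3^{−1} = 9 (mod 13).
  v = [5, 5, 4, 3, 9].
Step 2: syndromes of r = [12, 5, 0, 10, 2] (all sums mod 13).
  S_0 = Σ v_i r_i = 5·12 + 5·5 + 4·0 + 3·10 + 9·2 = 133 ≡ 3.
  S_1 = Σ v_i α_i r_i = 5·3·12 + 5·4·5 + 4·1·0 + 3·7·10 + 9·2·2 = 526 ≡ 6.
  α_i^2 mod 13 = [9, 3, 1, 10, 4].
  S_2 = Σ v_i α_i^2 r_i = 5·9·12 + 5·3·5 + 4·1·0 + 3·10·10 + 9·4·2 = 987 ≡ 12.
  S = (3, 6, 12) ≠ 0, so r is not a codeword (an error is present).
Step 3: locate the error. For a single error e at position i, S_ℓ = v_i·e·α_i^ℓ, so α_err = S_1/S_0.
  S_0^{−1} = 3^{−1} = 9 (mod 13), so α_err = 6·9 = 54 ≡ 2 = α_5. Error position i = 5.
  Consistency check: S_2/S_1 = 12·11 = 132 ≡ 2 = α_err ✓ (single-error assumption holds).
Step 4: error magnitude e = S_0/v_5 = S_0·∏_{j≠5}(α_5 − α_j) = 3·3 = 9 ≡ 9 (mod 13).
Step 5: correct position 5: c_5 = r_5 − e = 2 − 9 ≡ 6 (mod 13). Hence c = [12, 5, 0, 10, 6].
  Check: interpolating c through the α_i gives m(x) = 7 + 6·x (degree < 2) with m(α_i) = c_i for every i, so c is indeed a codeword.


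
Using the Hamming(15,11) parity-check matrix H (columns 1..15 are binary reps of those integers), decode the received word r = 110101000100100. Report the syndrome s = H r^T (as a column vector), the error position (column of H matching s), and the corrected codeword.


s = (0, 1, 1, 0)^T, error position = 6, corrected codeword c = 110100000100100

Compute s = H r^T mod 2 one row at a time:
  s_1 = 0 + 0 + 1 + 0 + 0 + 1 + 0 + 0 = 2 ≡ 0 (mod 2).
  s_2 = 1 + 0 + 1 + 0 + 0 + 1 + 0 + 0 = 3 ≡ 1 (mod 2).
  s_3 = 1 + 0 + 1 + 0 + 1 + 0 + 0 + 0 = 3 ≡ 1 (mod 2).
  s_4 = 1 + 0 + 0 + 0 + 0 + 0 + 1 + 0 = 2 ≡ 0 (mod 2).
s = (0, 1, 1, 0)^T — this equals column 6 of H (binary 0110), so error is at position 6.
Correct: flip bit 6 of r = 110101000100100 to get c = 110100000100100.


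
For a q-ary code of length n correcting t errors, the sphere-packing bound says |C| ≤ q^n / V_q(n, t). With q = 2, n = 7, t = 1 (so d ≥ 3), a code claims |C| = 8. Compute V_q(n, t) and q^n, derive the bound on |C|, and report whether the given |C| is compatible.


V_q(n, t) = 8, q^n = 128, Hamming bound = 16, |C| = 8 ≤ bound (satisfied).

Step 1: Compute V_q(n, t) = Σ_{j=0}^1 C(n, j) (q−1)^j.
  j = 0: C(7,0)·(1)^0 = 1·1 = 1.
  j = 1: C(7,1)·(1)^1 = 7·1 = 7.
  V_q(n, t) = 1 + 7 = 8.
Step 2: q^n = 2^7 = 128.
Step 3: Hamming bound ⌊q^n / V_q(n,t)⌋ = ⌊128/8⌋ = 16.
Step 4: Compare |C| = 8 to 16: satisfied.
The claimed |C| lies below the Hamming bound.


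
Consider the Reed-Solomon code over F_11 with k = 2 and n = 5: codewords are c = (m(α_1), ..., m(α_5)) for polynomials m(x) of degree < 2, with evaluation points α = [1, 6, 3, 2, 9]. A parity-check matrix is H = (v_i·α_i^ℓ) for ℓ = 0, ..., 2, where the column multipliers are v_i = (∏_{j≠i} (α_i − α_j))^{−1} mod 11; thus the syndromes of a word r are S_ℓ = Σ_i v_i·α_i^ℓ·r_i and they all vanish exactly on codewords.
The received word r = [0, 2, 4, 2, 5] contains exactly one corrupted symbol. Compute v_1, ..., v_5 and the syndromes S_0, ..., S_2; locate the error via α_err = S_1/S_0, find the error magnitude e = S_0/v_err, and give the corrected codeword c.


S = (2, 1, 6), error at position 2, error magnitude e = 3, c = [0, 10, 4, 2, 5].

Step 1: column multipliers v_i = (∏_{j≠i}(α_i − α_j))^{−1} mod 11.
  i = 1 (α = 1): (1−6)(1−3)(1−2)(1−9) = (−5)·(−2)·(−1)·(−8) = 80 ≡ 3, so v_1 = 3^{−1} = 4 (mod 11).
  i = 2 (α = 6): (6−1)(6−3)(6−2)(6−9) = 5·3·4·(−3) = −180 ≡ 7, so v_2 = 7^{−1} = 8 (mod 11).
  i = 3 (α = 3): (3−1)(3−6)(3−2)(3−9) = 2·(−3)·1·(−6) = 36 ≡ 3, so v_3 = 3^{−1} = 4 (mod 11).
  i = 4 (α = 2): (2−1)(2−6)(2−3)(2−9) = 1·(−4)·(−1)·(−7) = −28 ≡ 5, so v_4 = 5^{−1} = 9 (mod 11).
  i = 5 (α = 9): (9−1)(9−6)(9−3)(9−2) = 8·3·6·7 = 1008 ≡ 7, so v_5 = 7^{−1} = 8 (mod 11).
  v = [4, 8, 4, 9, 8].
Step 2: syndromes of r = [0, 2, 4, 2, 5] (all sums mod 11).
  S_0 = Σ v_i r_i = 4·0 + 8·2 + 4·4 + 9·2 + 8·5 = 90 ≡ 2.
  S_1 = Σ v_i α_i r_i = 4·1·0 + 8·6·2 + 4·3·4 + 9·2·2 + 8·9·5 = 540 ≡ 1.
  α_i^2 mod 11 = [1, 3, 9, 4, 4].
  S_2 = Σ v_i α_i^2 r_i = 4·1·0 + 8·3·2 + 4·9·4 + 9·4·2 + 8·4·5 = 424 ≡ 6.
  S = (2, 1, 6) ≠ 0, so r is not a codeword (an error is present).
Step 3: locate the error. For a single error e at position i, S_ℓ = v_i·e·α_i^ℓ, so α_err = S_1/S_0.
  S_0^{−1} = 2^{−1} = 6 (mod 11), so α_err = 1·6 = 6 ≡ 6 = α_2. Error position i = 2.
  Consistency check: S_2/S_1 = 6·1 = 6 ≡ 6 = α_err ✓ (single-error assumption holds).
Step 4: error magnitude e = S_0/v_2 = S_0·∏_{j≠2}(α_2 − α_j) = 2·7 = 14 ≡ 3 (mod 11).
Step 5: correct position 2: c_2 = r_2 − e = 2 − 3 ≡ 10 (mod 11). Hence c = [0, 10, 4, 2, 5].
  Check: interpolating c through the α_i gives m(x) = 9 + 2·x (degree < 2) with m(α_i) = c_i for every i, so c is indeed a codeword.


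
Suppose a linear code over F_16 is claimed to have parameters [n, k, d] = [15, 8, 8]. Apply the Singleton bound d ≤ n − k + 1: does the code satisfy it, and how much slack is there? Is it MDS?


Singleton RHS = n − k + 1 = 8, slack = 0, bound satisfied, MDS.

Singleton bound: d ≤ n − k + 1.
Here n = 15, k = 8, so n − k + 1 = 8.
Given d = 8, check d ≤ 8: YES.
Slack = (n − k + 1) − d = 0.
The code is MDS (slack = 0).
Description: the claimed parameters are [15, 8, 8]_16; such a code would be MDS (meets Singleton bound).


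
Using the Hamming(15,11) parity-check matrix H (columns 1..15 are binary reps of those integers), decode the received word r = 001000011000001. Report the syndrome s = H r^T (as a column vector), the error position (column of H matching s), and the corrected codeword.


s = (1, 1, 0, 1)^T, error position = 13, corrected codeword c = 001000011000101

Compute s = H r^T mod 2 one row at a time:
  s_1 = 1 + 1 + 0 + 0 + 0 + 0 + 0 + 1 = 3 ≡ 1 (mod 2).
  s_2 = 0 + 0 + 0 + 0 + 0 + 0 + 0 + 1 = 1 ≡ 1 (mod 2).
  s_3 = 0 + 1 + 0 + 0 + 0 + 0 + 0 + 1 = 2 ≡ 0 (mod 2).
  s_4 = 0 + 1 + 0 + 0 + 1 + 0 + 0 + 1 = 3 ≡ 1 (mod 2).
s = (1, 1, 0, 1)^T — this equals column 13 of H (binary 1101), so error is at position 13.
Correct: flip bit 13 of r = 001000011000001 to get c = 001000011000101.


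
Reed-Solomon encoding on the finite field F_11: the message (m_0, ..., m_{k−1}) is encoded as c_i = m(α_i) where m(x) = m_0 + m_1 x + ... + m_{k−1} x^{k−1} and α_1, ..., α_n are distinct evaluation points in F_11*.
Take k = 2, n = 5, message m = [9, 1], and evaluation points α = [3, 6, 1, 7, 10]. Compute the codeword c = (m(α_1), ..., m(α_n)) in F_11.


c = [1, 4, 10, 5, 8]

Message polynomial: m(x) = 9 + 1·x (mod 11).
For each evaluation point α_i, compute m(α_i) mod 11:
  α_1 = 3: Horner steps 1 → 1, so m(3) = 1.
  α_2 = 6: Horner steps 1 → 4, so m(6) = 4.
  α_3 = 1: Horner steps 1 → 10, so m(1) = 10.
  α_4 = 7: Horner steps 1 → 5, so m(7) = 5.
  α_5 = 10: Horner steps 1 → 8, so m(10) = 8.
Codeword c = [1, 4, 10, 5, 8] ∈ F_11^5.


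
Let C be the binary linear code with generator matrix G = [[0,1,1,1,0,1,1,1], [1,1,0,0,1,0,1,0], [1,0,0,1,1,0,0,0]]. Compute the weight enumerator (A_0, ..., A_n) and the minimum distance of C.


Weight distribution: A_0 = 1, A_3 = 3, A_4 = 1, A_6 = 2, A_7 = 1. Minimum distance d = 3.

Enumerate all 2^3 = 8 messages m ∈ F_2^3.
For each, compute codeword c = mG in F_2^8, then tally its weight.
  m = 000 → c = 00000000, weight = 0.
  m = 100 → c = 01110111, weight = 6.
  m = 010 → c = 11001010, weight = 4.
  m = 110 → c = 10111101, weight = 6.
  m = 001 → c = 10011000, weight = 3.
  m = 101 → c = 11101111, weight = 7.
  m = 011 → c = 01010010, weight = 3.
  m = 111 → c = 00100101, weight = 3.
Tally weights:
  weight 0: 1 codewords.
  weight 3: 3 codewords.
  weight 4: 1 codewords.
  weight 6: 2 codewords.
  weight 7: 1 codewords.
Minimum distance d = smallest w > 0 with A_w > 0 = 3.
Sanity: Σ A_w = 8 = 2^3 = 8 ✓.


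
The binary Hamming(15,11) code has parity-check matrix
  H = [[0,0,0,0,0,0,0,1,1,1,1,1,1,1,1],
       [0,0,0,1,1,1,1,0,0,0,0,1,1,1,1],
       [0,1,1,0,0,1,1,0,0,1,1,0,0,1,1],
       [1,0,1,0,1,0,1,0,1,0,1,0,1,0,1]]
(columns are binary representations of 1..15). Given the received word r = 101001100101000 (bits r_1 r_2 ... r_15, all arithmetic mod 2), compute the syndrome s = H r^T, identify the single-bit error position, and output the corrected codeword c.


s = (0, 1, 0, 1)^T, error position = 5, corrected codeword c = 101011100101000

Compute s = H r^T mod 2 one row at a time:
  s_1 = 0 + 0 + 1 + 0 + 1 + 0 + 0 + 0 = 2 ≡ 0 (mod 2).
  s_2 = 0 + 0 + 1 + 1 + 1 + 0 + 0 + 0 = 3 ≡ 1 (mod 2).
  s_3 = 0 + 1 + 1 + 1 + 1 + 0 + 0 + 0 = 4 ≡ 0 (mod 2).
  s_4 = 1 + 1 + 0 + 1 + 0 + 0 + 0 + 0 = 3 ≡ 1 (mod 2).
s = (0, 1, 0, 1)^T — this equals column 5 of H (binary 0101), so error is at position 5.
Correct: flip bit 5 of r = 101001100101000 to get c = 101011100101000.


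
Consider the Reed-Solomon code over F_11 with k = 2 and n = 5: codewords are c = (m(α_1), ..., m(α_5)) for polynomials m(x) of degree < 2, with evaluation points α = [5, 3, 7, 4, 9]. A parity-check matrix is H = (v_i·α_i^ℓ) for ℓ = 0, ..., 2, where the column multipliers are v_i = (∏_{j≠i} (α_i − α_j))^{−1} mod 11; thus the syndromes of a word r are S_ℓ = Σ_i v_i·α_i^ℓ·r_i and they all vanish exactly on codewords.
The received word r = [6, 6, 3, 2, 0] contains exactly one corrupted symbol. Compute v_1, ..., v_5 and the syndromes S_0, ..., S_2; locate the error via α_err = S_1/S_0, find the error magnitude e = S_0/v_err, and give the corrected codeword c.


S = (2, 6, 7), error at position 2, error magnitude e = 8, c = [6, 9, 3, 2, 0].

Step 1: column multipliers v_i = (∏_{j≠i}(α_i − α_j))^{−1} mod 11.
  i = 1 (α = 5): (5−3)(5−7)(5−4)(5−9) = 2·(−2)·1·(−4) = 16 ≡ 5, so v_1 = 5^{−1} = 9 (mod 11).
  i = 2 (α = 3): (3−5)(3−7)(3−4)(3−9) = (−2)·(−4)·(−1)·(−6) = 48 ≡ 4, so v_2 = 4^{−1} = 3 (mod 11).
  i = 3 (α = 7): (7−5)(7−3)(7−4)(7−9) = 2·4·3·(−2) = −48 ≡ 7, so v_3 = 7^{−1} = 8 (mod 11).
  i = 4 (α = 4): (4−5)(4−3)(4−7)(4−9) = (−1)·1·(−3)·(−5) = −15 ≡ 7, so v_4 = 7^{−1} = 8 (mod 11).
  i = 5 (α = 9): (9−5)(9−3)(9−7)(9−4) = 4·6·2·5 = 240 ≡ 9, so v_5 = 9^{−1} = 5 (mod 11).
  v = [9, 3, 8, 8, 5].
Step 2: syndromes of r = [6, 6, 3, 2, 0] (all sums mod 11).
  S_0 = Σ v_i r_i = 9·6 + 3·6 + 8·3 + 8·2 + 5·0 = 112 ≡ 2.
  S_1 = Σ v_i α_i r_i = 9·5·6 + 3·3·6 + 8·7·3 + 8·4·2 + 5·9·0 = 556 ≡ 6.
  α_i^2 mod 11 = [3, 9, 5, 5, 4].
  S_2 = Σ v_i α_i^2 r_i = 9·3·6 + 3·9·6 + 8·5·3 + 8·5·2 + 5·4·0 = 524 ≡ 7.
  S = (2, 6, 7) ≠ 0, so r is not a codeword (an error is present).
Step 3: locate the error. For a single error e at position i, S_ℓ = v_i·e·α_i^ℓ, so α_err = S_1/S_0.
  S_0^{−1} = 2^{−1} = 6 (mod 11), so α_err = 6·6 = 36 ≡ 3 = α_2. Error position i = 2.
  Consistency check: S_2/S_1 = 7·2 = 14 ≡ 3 = α_err ✓ (single-error assumption holds).
Step 4: error magnitude e = S_0/v_2 = S_0·∏_{j≠2}(α_2 − α_j) = 2·4 = 8 ≡ 8 (mod 11).
Step 5: correct position 2: c_2 = r_2 − e = 6 − 8 ≡ 9 (mod 11). Hence c = [6, 9, 3, 2, 0].
  Check: interpolating c through the α_i gives m(x) = 8 + 4·x (degree < 2) with m(α_i) = c_i for every i, so c is indeed a codeword.
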